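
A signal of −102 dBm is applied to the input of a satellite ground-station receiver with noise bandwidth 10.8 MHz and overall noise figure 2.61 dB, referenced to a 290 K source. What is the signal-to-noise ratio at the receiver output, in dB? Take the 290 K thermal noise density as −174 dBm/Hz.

−0.9 dB

Noise floor: N = −174 + 10 log₁₀(B) + NF
10 log₁₀(1.08×10⁷) = 70.33 dB
N = −174 + 70.33 + 2.61 = −101.06 dBm
SNR = P_sig − N = −102 − (−101.06) = −0.94 dB → −0.9 dB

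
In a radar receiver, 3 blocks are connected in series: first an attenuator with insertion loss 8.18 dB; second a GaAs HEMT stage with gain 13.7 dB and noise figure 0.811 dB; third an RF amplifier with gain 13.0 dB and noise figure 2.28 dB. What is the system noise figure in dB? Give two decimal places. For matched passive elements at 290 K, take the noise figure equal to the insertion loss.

Convert to linear (a loss of L dB is a gain of −L dB): F_i = 10^(NF_i/10), G_i = 10^(G_i,dB/10)
  Stage 1: F_1 = 10^(8.18/10) = 6.577, G_1 = 10^(−8.18/10) = 0.1521
  Stage 2: F_2 = 10^(0.811/10) = 1.205, G_2 = 10^(13.7/10) = 23.44
  Stage 3: F_3 = 10^(2.28/10) = 1.690, G_3 = 10^(13.0/10) = 19.95
Friis cascade:
  F = 6.577 + (1.205 − 1)/0.1521 + (1.690 − 1)/3.565 = 8.121
NF = 10 log₁₀(8.121) = 9.10 dB

9.10 dB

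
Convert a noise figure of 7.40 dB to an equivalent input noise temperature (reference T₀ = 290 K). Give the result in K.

F = 10^(7.40/10) = 5.49541
T_e = (F − 1)·T₀ = (5.49541 − 1) × 290 = 1304 K

1304 K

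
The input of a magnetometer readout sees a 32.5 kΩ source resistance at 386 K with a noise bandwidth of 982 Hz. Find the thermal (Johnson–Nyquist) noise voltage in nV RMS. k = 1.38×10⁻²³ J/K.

825 nV

V_n = √(4kTRB)
4kTRB = 4 × 1.38×10⁻²³ × 386 × 3.25×10⁴ × 9.82×10² = 6.80×10⁻¹³ V²
V_n = √(6.80×10⁻¹³) = 8.25×10⁻⁷ V = 825 nV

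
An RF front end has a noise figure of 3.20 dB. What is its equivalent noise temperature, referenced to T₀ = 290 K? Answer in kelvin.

316 K

F = 10^(3.20/10) = 2.0893
T_e = (F − 1)·T₀ = (2.0893 − 1) × 290 = 316 K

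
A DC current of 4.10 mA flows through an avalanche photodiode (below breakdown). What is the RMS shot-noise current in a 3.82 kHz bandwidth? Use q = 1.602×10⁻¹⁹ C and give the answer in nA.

2.24 nA

I_n = √(2qI·B)
2qI·B = 2 × 1.602×10⁻¹⁹ × 4.10×10⁻³ × 3.82×10³ = 5.02×10⁻¹⁸ A²
I_n = √(5.02×10⁻¹⁸) = 2.24×10⁻⁹ A = 2.24 nA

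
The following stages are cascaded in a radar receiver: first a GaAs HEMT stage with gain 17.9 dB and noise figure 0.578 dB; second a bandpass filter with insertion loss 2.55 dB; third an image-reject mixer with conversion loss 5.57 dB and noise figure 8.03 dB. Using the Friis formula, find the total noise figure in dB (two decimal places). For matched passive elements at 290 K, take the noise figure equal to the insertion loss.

Convert to linear (a loss of L dB is a gain of −L dB): F_i = 10^(NF_i/10), G_i = 10^(G_i,dB/10)
  Stage 1: F_1 = 10^(0.578/10) = 1.142, G_1 = 10^(17.9/10) = 61.66
  Stage 2: F_2 = 10^(2.55/10) = 1.799, G_2 = 10^(−2.55/10) = 0.5559
  Stage 3: F_3 = 10^(8.03/10) = 6.353, G_3 = 10^(−5.57/10) = 0.2773
Friis cascade:
  F = 1.142 + (1.799 − 1)/61.66 + (6.353 − 1)/34.28 = 1.311
NF = 10 log₁₀(1.311) = 1.18 dB

1.18 dB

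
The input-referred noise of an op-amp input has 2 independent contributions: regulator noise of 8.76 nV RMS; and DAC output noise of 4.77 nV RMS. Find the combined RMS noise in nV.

Uncorrelated sources add in power (mean-square): V_tot = √(ΣV_i²)
V_tot = √[(8.76×10⁻⁹)² + (4.77×10⁻⁹)²] = 9.97×10⁻⁹ V = 9.97 nV

9.97 nV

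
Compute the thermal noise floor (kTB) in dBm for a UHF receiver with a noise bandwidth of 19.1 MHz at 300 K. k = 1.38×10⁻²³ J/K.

−101.0 dBm

P_n = kTB = 1.38×10⁻²³ × 300 × 1.91×10⁷ = 7.91×10⁻¹⁴ W
In dBm: 10 log₁₀(7.91×10⁻¹⁴ / 10⁻³) = −101.0 dBm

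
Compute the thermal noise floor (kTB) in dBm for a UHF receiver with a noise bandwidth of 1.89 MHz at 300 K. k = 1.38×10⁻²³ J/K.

−111.1 dBm

P_n = kTB = 1.38×10⁻²³ × 300 × 1.89×10⁶ = 7.82×10⁻¹⁵ W
In dBm: 10 log₁₀(7.82×10⁻¹⁵ / 10⁻³) = −111.1 dBm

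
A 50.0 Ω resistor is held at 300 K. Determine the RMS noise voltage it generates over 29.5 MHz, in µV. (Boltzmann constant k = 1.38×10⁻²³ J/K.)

4.94 µV

V_n = √(4kTRB)
4kTRB = 4 × 1.38×10⁻²³ × 300 × 5.00×10¹ × 2.95×10⁷ = 2.44×10⁻¹¹ V²
V_n = √(2.44×10⁻¹¹) = 4.94×10⁻⁶ V = 4.94 µV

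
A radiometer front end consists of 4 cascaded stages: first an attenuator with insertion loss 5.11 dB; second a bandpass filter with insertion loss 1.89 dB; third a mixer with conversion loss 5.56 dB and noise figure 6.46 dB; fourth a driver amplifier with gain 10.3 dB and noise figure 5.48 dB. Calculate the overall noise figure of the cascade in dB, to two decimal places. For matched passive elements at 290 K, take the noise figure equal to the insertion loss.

18.31 dB

Convert to linear (a loss of L dB is a gain of −L dB): F_i = 10^(NF_i/10), G_i = 10^(G_i,dB/10)
  Stage 1: F_1 = 10^(5.11/10) = 3.243, G_1 = 10^(−5.11/10) = 0.3083
  Stage 2: F_2 = 10^(1.89/10) = 1.545, G_2 = 10^(−1.89/10) = 0.6471
  Stage 3: F_3 = 10^(6.46/10) = 4.426, G_3 = 10^(−5.56/10) = 0.2780
  Stage 4: F_4 = 10^(5.48/10) = 3.532, G_4 = 10^(10.3/10) = 10.72
Friis cascade:
  F = 3.243 + (1.545 − 1)/0.3083 + (4.426 − 1)/0.1995 + (3.532 − 1)/0.05546 = 67.83
NF = 10 log₁₀(67.83) = 18.31 dB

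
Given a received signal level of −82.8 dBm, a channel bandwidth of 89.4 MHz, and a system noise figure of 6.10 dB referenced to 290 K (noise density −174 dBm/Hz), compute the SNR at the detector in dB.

Noise floor: N = −174 + 10 log₁₀(B) + NF
10 log₁₀(8.94×10⁷) = 79.51 dB
N = −174 + 79.51 + 6.10 = −88.39 dBm
SNR = P_sig − N = −82.8 − (−88.39) = 5.59 dB → 5.6 dB

5.6 dB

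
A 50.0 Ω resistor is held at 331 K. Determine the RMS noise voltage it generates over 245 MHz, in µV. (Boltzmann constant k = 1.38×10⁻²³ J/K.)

15.0 µV

V_n = √(4kTRB)
4kTRB = 4 × 1.38×10⁻²³ × 331 × 5.00×10¹ × 2.45×10⁸ = 2.24×10⁻¹⁰ V²
V_n = √(2.24×10⁻¹⁰) = 1.50×10⁻⁵ V = 15.0 µV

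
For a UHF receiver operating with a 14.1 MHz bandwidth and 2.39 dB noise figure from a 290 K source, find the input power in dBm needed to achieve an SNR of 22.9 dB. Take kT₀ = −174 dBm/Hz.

−77.2 dBm

Sensitivity = −174 + 10 log₁₀(B) + NF + SNR_min
= −174 + 71.49 + 2.39 + 22.9
= −77.22 dBm → −77.2 dBm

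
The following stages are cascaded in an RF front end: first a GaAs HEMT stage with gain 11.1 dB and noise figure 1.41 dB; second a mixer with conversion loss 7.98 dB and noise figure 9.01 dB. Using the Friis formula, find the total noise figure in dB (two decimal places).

2.84 dB

Convert to linear (a loss of L dB is a gain of −L dB): F_i = 10^(NF_i/10), G_i = 10^(G_i,dB/10)
  Stage 1: F_1 = 10^(1.41/10) = 1.384, G_1 = 10^(11.1/10) = 12.88
  Stage 2: F_2 = 10^(9.01/10) = 7.962, G_2 = 10^(−7.98/10) = 0.1592
Friis cascade:
  F = 1.384 + (7.962 − 1)/12.88 = 1.924
NF = 10 log₁₀(1.924) = 2.84 dB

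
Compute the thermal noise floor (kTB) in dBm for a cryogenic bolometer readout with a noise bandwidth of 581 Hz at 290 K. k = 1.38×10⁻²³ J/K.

−146.3 dBm

P_n = kTB = 1.38×10⁻²³ × 290 × 5.81×10² = 2.33×10⁻¹⁸ W
In dBm: 10 log₁₀(2.33×10⁻¹⁸ / 10⁻³) = −146.3 dBm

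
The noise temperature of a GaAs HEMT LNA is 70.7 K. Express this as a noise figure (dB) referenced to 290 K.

0.947 dB

F = 1 + T_e/T₀ = 1 + 70.7/290 = 1.24379
NF = 10 log₁₀(1.24379) = 0.947 dB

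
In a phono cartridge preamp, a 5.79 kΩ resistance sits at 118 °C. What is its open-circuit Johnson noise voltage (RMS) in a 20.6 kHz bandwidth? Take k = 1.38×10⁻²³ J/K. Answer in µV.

1.60 µV

T = 118 °C + 273.15 = 391.15 K
V_n = √(4kTRB)
4kTRB = 4 × 1.38×10⁻²³ × 391.15 × 5.79×10³ × 2.06×10⁴ = 2.58×10⁻¹² V²
V_n = √(2.58×10⁻¹²) = 1.60×10⁻⁶ V = 1.60 µV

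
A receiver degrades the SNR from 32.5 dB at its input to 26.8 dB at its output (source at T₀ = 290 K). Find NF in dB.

NF (dB) = SNR_in(dB) − SNR_out(dB) when the source is at T₀
NF = 32.5 − 26.8 = 5.7 dB

5.7 dB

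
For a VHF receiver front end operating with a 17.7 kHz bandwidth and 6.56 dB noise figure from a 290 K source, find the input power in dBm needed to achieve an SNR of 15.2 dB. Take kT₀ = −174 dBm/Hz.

Sensitivity = −174 + 10 log₁₀(B) + NF + SNR_min
= −174 + 42.48 + 6.56 + 15.2
= −109.76 dBm → −109.8 dBm

−109.8 dBm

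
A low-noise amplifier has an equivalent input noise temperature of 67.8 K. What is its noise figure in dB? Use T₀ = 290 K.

F = 1 + T_e/T₀ = 1 + 67.8/290 = 1.23379
NF = 10 log₁₀(1.23379) = 0.912 dB

0.912 dB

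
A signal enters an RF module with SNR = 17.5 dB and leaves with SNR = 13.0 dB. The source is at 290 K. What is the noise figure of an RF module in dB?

NF (dB) = SNR_in(dB) − SNR_out(dB) when the source is at T₀
NF = 17.5 − 13.0 = 4.5 dB

4.5 dB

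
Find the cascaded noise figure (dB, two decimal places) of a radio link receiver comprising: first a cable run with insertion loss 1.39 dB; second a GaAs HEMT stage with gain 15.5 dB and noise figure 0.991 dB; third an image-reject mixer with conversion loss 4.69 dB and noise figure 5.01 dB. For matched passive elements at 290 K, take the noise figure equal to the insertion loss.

2.59 dB

Convert to linear (a loss of L dB is a gain of −L dB): F_i = 10^(NF_i/10), G_i = 10^(G_i,dB/10)
  Stage 1: F_1 = 10^(1.39/10) = 1.377, G_1 = 10^(−1.39/10) = 0.7261
  Stage 2: F_2 = 10^(0.991/10) = 1.256, G_2 = 10^(15.5/10) = 35.48
  Stage 3: F_3 = 10^(5.01/10) = 3.170, G_3 = 10^(−4.69/10) = 0.3396
Friis cascade:
  F = 1.377 + (1.256 − 1)/0.7261 + (3.170 − 1)/25.76 = 1.814
NF = 10 log₁₀(1.814) = 2.59 dB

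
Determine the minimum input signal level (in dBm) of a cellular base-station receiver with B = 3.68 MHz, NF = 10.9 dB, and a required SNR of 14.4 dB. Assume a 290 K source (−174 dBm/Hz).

Sensitivity = −174 + 10 log₁₀(B) + NF + SNR_min
= −174 + 65.66 + 10.9 + 14.4
= −83.04 dBm → −83.0 dBm

−83.0 dBm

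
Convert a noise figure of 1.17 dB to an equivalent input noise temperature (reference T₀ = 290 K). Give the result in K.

89.7 K

F = 10^(1.17/10) = 1.30918
T_e = (F − 1)·T₀ = (1.30918 − 1) × 290 = 89.7 K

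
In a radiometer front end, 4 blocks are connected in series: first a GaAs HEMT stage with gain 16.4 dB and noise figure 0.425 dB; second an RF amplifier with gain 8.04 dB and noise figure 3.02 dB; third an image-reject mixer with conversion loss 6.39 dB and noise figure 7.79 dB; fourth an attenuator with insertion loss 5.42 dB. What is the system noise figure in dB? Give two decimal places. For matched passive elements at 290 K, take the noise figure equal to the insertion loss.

0.73 dB

Convert to linear (a loss of L dB is a gain of −L dB): F_i = 10^(NF_i/10), G_i = 10^(G_i,dB/10)
  Stage 1: F_1 = 10^(0.425/10) = 1.103, G_1 = 10^(16.4/10) = 43.65
  Stage 2: F_2 = 10^(3.02/10) = 2.004, G_2 = 10^(8.04/10) = 6.368
  Stage 3: F_3 = 10^(7.79/10) = 6.012, G_3 = 10^(−6.39/10) = 0.2296
  Stage 4: F_4 = 10^(5.42/10) = 3.483, G_4 = 10^(−5.42/10) = 0.2871
Friis cascade:
  F = 1.103 + (2.004 − 1)/43.65 + (6.012 − 1)/278.0 + (3.483 − 1)/63.83 = 1.183
NF = 10 log₁₀(1.183) = 0.73 dB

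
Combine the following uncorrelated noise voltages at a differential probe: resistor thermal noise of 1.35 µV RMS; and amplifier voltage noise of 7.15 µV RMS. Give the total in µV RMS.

Uncorrelated sources add in power (mean-square): V_tot = √(ΣV_i²)
V_tot = √[(1.35×10⁻⁶)² + (7.15×10⁻⁶)²] = 7.28×10⁻⁶ V = 7.28 µV

7.28 µV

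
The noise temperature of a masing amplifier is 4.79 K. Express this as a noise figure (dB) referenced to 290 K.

F = 1 + T_e/T₀ = 1 + 4.79/290 = 1.01652
NF = 10 log₁₀(1.01652) = 0.071 dB

0.071 dB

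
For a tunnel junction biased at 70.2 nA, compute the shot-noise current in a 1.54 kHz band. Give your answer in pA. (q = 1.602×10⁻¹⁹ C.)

I_n = √(2qI·B)
2qI·B = 2 × 1.602×10⁻¹⁹ × 7.02×10⁻⁸ × 1.54×10³ = 3.46×10⁻²³ A²
I_n = √(3.46×10⁻²³) = 5.89×10⁻¹² A = 5.89 pA

5.89 pA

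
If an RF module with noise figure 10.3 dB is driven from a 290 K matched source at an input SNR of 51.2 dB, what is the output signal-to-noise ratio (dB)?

By definition F = SNR_in/SNR_out, so in dB: SNR_out = SNR_in − NF
SNR_out = 51.2 − 10.3 = 40.9 dB

40.9 dB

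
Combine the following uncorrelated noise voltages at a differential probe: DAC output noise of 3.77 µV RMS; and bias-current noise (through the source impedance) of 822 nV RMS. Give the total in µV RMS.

Uncorrelated sources add in power (mean-square): V_tot = √(ΣV_i²)
V_tot = √[(3.77×10⁻⁶)² + (8.22×10⁻⁷)²] = 3.86×10⁻⁶ V = 3.86 µV

3.86 µV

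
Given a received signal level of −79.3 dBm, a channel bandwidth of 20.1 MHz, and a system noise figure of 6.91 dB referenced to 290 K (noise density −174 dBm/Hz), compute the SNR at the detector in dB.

Noise floor: N = −174 + 10 log₁₀(B) + NF
10 log₁₀(2.01×10⁷) = 73.03 dB
N = −174 + 73.03 + 6.91 = −94.06 dBm
SNR = P_sig − N = −79.3 − (−94.06) = 14.76 dB → 14.8 dB

14.8 dB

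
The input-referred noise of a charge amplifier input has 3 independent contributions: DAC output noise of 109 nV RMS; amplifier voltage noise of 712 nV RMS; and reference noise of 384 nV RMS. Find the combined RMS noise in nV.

Uncorrelated sources add in power (mean-square): V_tot = √(ΣV_i²)
V_tot = √[(1.09×10⁻⁷)² + (7.12×10⁻⁷)² + (3.84×10⁻⁷)²] = 8.16×10⁻⁷ V = 816 nV

816 nV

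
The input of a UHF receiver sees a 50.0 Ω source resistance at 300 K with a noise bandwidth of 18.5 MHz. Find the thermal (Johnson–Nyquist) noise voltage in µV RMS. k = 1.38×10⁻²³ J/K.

V_n = √(4kTRB)
4kTRB = 4 × 1.38×10⁻²³ × 300 × 5.00×10¹ × 1.85×10⁷ = 1.53×10⁻¹¹ V²
V_n = √(1.53×10⁻¹¹) = 3.91×10⁻⁶ V = 3.91 µV

3.91 µV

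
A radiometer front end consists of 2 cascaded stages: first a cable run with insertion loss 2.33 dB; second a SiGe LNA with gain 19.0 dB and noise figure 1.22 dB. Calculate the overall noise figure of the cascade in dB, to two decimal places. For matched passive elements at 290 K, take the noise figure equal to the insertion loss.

3.55 dB

Convert to linear (a loss of L dB is a gain of −L dB): F_i = 10^(NF_i/10), G_i = 10^(G_i,dB/10)
  Stage 1: F_1 = 10^(2.33/10) = 1.710, G_1 = 10^(−2.33/10) = 0.5848
  Stage 2: F_2 = 10^(1.22/10) = 1.324, G_2 = 10^(19.0/10) = 79.43
Friis cascade:
  F = 1.710 + (1.324 − 1)/0.5848 = 2.265
NF = 10 log₁₀(2.265) = 3.55 dB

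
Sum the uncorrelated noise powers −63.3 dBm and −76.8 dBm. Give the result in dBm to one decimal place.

−63.1 dBm

Convert to linear, add, convert back:
P₁ = 4.68×10⁻¹⁰ W, P₂ = 2.09×10⁻¹¹ W
P_tot = 4.89×10⁻¹⁰ W → 10 log₁₀(P_tot / 10⁻³) = −63.1 dBm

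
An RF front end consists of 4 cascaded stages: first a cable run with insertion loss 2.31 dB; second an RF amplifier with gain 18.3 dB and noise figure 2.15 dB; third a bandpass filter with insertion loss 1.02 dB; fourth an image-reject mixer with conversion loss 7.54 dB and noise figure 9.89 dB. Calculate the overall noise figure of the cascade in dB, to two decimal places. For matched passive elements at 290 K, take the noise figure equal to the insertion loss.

4.88 dB

Convert to linear (a loss of L dB is a gain of −L dB): F_i = 10^(NF_i/10), G_i = 10^(G_i,dB/10)
  Stage 1: F_1 = 10^(2.31/10) = 1.702, G_1 = 10^(−2.31/10) = 0.5875
  Stage 2: F_2 = 10^(2.15/10) = 1.641, G_2 = 10^(18.3/10) = 67.61
  Stage 3: F_3 = 10^(1.02/10) = 1.265, G_3 = 10^(−1.02/10) = 0.7907
  Stage 4: F_4 = 10^(9.89/10) = 9.750, G_4 = 10^(−7.54/10) = 0.1762
Friis cascade:
  F = 1.702 + (1.641 − 1)/0.5875 + (1.265 − 1)/39.72 + (9.750 − 1)/31.41 = 3.078
NF = 10 log₁₀(3.078) = 4.88 dB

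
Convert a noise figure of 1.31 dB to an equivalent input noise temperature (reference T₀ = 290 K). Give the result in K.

102 K

F = 10^(1.31/10) = 1.35207
T_e = (F − 1)·T₀ = (1.35207 − 1) × 290 = 102 K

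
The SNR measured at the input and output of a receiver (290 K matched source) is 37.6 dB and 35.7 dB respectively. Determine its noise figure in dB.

NF (dB) = SNR_in(dB) − SNR_out(dB) when the source is at T₀
NF = 37.6 − 35.7 = 1.9 dB

1.9 dB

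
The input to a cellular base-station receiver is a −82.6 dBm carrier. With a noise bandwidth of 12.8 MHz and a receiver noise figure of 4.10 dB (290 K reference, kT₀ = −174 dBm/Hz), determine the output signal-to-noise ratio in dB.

16.2 dB

Noise floor: N = −174 + 10 log₁₀(B) + NF
10 log₁₀(1.28×10⁷) = 71.07 dB
N = −174 + 71.07 + 4.10 = −98.83 dBm
SNR = P_sig − N = −82.6 − (−98.83) = 16.23 dB → 16.2 dB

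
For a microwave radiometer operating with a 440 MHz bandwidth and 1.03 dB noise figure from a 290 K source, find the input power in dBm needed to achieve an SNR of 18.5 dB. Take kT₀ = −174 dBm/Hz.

−68.0 dBm

Sensitivity = −174 + 10 log₁₀(B) + NF + SNR_min
= −174 + 86.43 + 1.03 + 18.5
= −68.04 dBm → −68.0 dBm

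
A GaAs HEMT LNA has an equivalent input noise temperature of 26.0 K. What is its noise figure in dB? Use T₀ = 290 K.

0.373 dB

F = 1 + T_e/T₀ = 1 + 26.0/290 = 1.08966
NF = 10 log₁₀(1.08966) = 0.373 dB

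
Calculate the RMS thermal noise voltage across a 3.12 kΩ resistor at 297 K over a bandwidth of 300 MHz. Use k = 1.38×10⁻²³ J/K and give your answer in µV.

V_n = √(4kTRB)
4kTRB = 4 × 1.38×10⁻²³ × 297 × 3.12×10³ × 3.00×10⁸ = 1.53×10⁻⁸ V²
V_n = √(1.53×10⁻⁸) = 1.24×10⁻⁴ V = 124 µV

124 µV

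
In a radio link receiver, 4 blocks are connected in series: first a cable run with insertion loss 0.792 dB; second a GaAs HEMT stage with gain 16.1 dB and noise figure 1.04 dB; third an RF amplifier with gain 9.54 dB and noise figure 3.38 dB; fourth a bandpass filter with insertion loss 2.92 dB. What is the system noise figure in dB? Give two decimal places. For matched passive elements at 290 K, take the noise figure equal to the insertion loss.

Convert to linear (a loss of L dB is a gain of −L dB): F_i = 10^(NF_i/10), G_i = 10^(G_i,dB/10)
  Stage 1: F_1 = 10^(0.792/10) = 1.200, G_1 = 10^(−0.792/10) = 0.8333
  Stage 2: F_2 = 10^(1.04/10) = 1.271, G_2 = 10^(16.1/10) = 40.74
  Stage 3: F_3 = 10^(3.38/10) = 2.178, G_3 = 10^(9.54/10) = 8.995
  Stage 4: F_4 = 10^(2.92/10) = 1.959, G_4 = 10^(−2.92/10) = 0.5105
Friis cascade:
  F = 1.200 + (1.271 − 1)/0.8333 + (2.178 − 1)/33.95 + (1.959 − 1)/305.4 = 1.563
NF = 10 log₁₀(1.563) = 1.94 dB

1.94 dB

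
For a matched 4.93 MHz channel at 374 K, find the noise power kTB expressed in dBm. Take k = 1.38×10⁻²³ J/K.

P_n = kTB = 1.38×10⁻²³ × 374 × 4.93×10⁶ = 2.54×10⁻¹⁴ W
In dBm: 10 log₁₀(2.54×10⁻¹⁴ / 10⁻³) = −105.9 dBm

−105.9 dBm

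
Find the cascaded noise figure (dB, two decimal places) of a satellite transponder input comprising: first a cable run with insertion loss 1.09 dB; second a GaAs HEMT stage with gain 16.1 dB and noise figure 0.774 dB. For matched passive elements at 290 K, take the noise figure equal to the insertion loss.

1.86 dB

Convert to linear (a loss of L dB is a gain of −L dB): F_i = 10^(NF_i/10), G_i = 10^(G_i,dB/10)
  Stage 1: F_1 = 10^(1.09/10) = 1.285, G_1 = 10^(−1.09/10) = 0.7780
  Stage 2: F_2 = 10^(0.774/10) = 1.195, G_2 = 10^(16.1/10) = 40.74
Friis cascade:
  F = 1.285 + (1.195 − 1)/0.7780 = 1.536
NF = 10 log₁₀(1.536) = 1.86 dB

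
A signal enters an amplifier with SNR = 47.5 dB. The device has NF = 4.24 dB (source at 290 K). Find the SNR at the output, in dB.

By definition F = SNR_in/SNR_out, so in dB: SNR_out = SNR_in − NF
SNR_out = 47.5 − 4.24 = 43.26 dB

43.26 dB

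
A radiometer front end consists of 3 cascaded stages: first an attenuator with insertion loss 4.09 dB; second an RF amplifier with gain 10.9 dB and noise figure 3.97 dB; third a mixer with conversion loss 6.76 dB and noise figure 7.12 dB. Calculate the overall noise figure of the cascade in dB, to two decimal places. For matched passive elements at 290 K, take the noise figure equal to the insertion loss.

Convert to linear (a loss of L dB is a gain of −L dB): F_i = 10^(NF_i/10), G_i = 10^(G_i,dB/10)
  Stage 1: F_1 = 10^(4.09/10) = 2.564, G_1 = 10^(−4.09/10) = 0.3899
  Stage 2: F_2 = 10^(3.97/10) = 2.495, G_2 = 10^(10.9/10) = 12.30
  Stage 3: F_3 = 10^(7.12/10) = 5.152, G_3 = 10^(−6.76/10) = 0.2109
Friis cascade:
  F = 2.564 + (2.495 − 1)/0.3899 + (5.152 − 1)/4.797 = 7.263
NF = 10 log₁₀(7.263) = 8.61 dB

8.61 dB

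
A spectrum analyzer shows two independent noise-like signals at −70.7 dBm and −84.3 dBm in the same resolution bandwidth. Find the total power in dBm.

−70.5 dBm

Convert to linear, add, convert back:
P₁ = 8.51×10⁻¹¹ W, P₂ = 3.72×10⁻¹² W
P_tot = 8.88×10⁻¹¹ W → 10 log₁₀(P_tot / 10⁻³) = −70.5 dBm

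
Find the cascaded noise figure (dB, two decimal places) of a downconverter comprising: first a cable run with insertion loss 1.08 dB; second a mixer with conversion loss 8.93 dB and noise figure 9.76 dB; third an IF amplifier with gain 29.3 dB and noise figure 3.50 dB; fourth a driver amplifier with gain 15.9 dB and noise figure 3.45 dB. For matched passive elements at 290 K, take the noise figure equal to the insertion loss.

13.90 dB

Convert to linear (a loss of L dB is a gain of −L dB): F_i = 10^(NF_i/10), G_i = 10^(G_i,dB/10)
  Stage 1: F_1 = 10^(1.08/10) = 1.282, G_1 = 10^(−1.08/10) = 0.7798
  Stage 2: F_2 = 10^(9.76/10) = 9.462, G_2 = 10^(−8.93/10) = 0.1279
  Stage 3: F_3 = 10^(3.50/10) = 2.239, G_3 = 10^(29.3/10) = 851.1
  Stage 4: F_4 = 10^(3.45/10) = 2.213, G_4 = 10^(15.9/10) = 38.90
Friis cascade:
  F = 1.282 + (9.462 − 1)/0.7798 + (2.239 − 1)/0.09977 + (2.213 − 1)/84.92 = 24.56
NF = 10 log₁₀(24.56) = 13.90 dB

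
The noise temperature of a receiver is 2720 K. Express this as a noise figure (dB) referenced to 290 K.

10.16 dB

F = 1 + T_e/T₀ = 1 + 2720/290 = 10.3793
NF = 10 log₁₀(10.3793) = 10.16 dB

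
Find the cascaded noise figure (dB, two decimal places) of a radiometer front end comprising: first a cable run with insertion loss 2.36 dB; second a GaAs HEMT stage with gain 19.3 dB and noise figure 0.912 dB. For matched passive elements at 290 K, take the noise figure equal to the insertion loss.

Convert to linear (a loss of L dB is a gain of −L dB): F_i = 10^(NF_i/10), G_i = 10^(G_i,dB/10)
  Stage 1: F_1 = 10^(2.36/10) = 1.722, G_1 = 10^(−2.36/10) = 0.5808
  Stage 2: F_2 = 10^(0.912/10) = 1.234, G_2 = 10^(19.3/10) = 85.11
Friis cascade:
  F = 1.722 + (1.234 − 1)/0.5808 = 2.124
NF = 10 log₁₀(2.124) = 3.27 dB

3.27 dB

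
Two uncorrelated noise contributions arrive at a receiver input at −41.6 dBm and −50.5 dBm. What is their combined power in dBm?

Convert to linear, add, convert back:
P₁ = 6.92×10⁻⁸ W, P₂ = 8.91×10⁻⁹ W
P_tot = 7.81×10⁻⁸ W → 10 log₁₀(P_tot / 10⁻³) = −41.1 dBm

−41.1 dBm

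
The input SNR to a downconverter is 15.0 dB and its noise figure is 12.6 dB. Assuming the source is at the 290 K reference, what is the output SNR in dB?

By definition F = SNR_in/SNR_out, so in dB: SNR_out = SNR_in − NF
SNR_out = 15.0 − 12.6 = 2.4 dB

2.4 dB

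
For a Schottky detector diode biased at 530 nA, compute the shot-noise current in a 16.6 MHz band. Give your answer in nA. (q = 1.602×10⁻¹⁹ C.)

1.68 nA

I_n = √(2qI·B)
2qI·B = 2 × 1.602×10⁻¹⁹ × 5.30×10⁻⁷ × 1.66×10⁷ = 2.82×10⁻¹⁸ A²
I_n = √(2.82×10⁻¹⁸) = 1.68×10⁻⁹ A = 1.68 nA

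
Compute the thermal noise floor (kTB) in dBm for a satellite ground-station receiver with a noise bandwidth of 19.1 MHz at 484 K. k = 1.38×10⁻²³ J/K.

−98.9 dBm

P_n = kTB = 1.38×10⁻²³ × 484 × 1.91×10⁷ = 1.28×10⁻¹³ W
In dBm: 10 log₁₀(1.28×10⁻¹³ / 10⁻³) = −98.9 dBm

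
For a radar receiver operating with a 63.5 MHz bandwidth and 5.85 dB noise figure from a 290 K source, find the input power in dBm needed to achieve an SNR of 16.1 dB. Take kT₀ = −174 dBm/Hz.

Sensitivity = −174 + 10 log₁₀(B) + NF + SNR_min
= −174 + 78.03 + 5.85 + 16.1
= −74.02 dBm → −74.0 dBm

−74.0 dBm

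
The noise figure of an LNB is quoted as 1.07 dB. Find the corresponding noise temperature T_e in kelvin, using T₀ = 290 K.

F = 10^(1.07/10) = 1.27938
T_e = (F − 1)·T₀ = (1.27938 − 1) × 290 = 81.0 K

81.0 K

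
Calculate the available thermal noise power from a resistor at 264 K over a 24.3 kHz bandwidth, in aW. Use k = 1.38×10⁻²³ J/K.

88.5 aW

P_n = kTB = 1.38×10⁻²³ × 264 × 2.43×10⁴ = 8.85×10⁻¹⁷ W = 88.5 aW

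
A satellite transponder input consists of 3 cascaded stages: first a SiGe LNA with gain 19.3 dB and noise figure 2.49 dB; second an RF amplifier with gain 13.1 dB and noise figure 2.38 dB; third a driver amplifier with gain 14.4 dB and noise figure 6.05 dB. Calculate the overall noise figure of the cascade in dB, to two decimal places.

2.52 dB

Convert to linear (a loss of L dB is a gain of −L dB): F_i = 10^(NF_i/10), G_i = 10^(G_i,dB/10)
  Stage 1: F_1 = 10^(2.49/10) = 1.774, G_1 = 10^(19.3/10) = 85.11
  Stage 2: F_2 = 10^(2.38/10) = 1.730, G_2 = 10^(13.1/10) = 20.42
  Stage 3: F_3 = 10^(6.05/10) = 4.027, G_3 = 10^(14.4/10) = 27.54
Friis cascade:
  F = 1.774 + (1.730 − 1)/85.11 + (4.027 − 1)/1738 = 1.785
NF = 10 log₁₀(1.785) = 2.52 dB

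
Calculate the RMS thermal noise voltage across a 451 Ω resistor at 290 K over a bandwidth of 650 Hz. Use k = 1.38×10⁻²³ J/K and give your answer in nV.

68.5 nV

V_n = √(4kTRB)
4kTRB = 4 × 1.38×10⁻²³ × 290 × 4.51×10² × 6.50×10² = 4.69×10⁻¹⁵ V²
V_n = √(4.69×10⁻¹⁵) = 6.85×10⁻⁸ V = 68.5 nV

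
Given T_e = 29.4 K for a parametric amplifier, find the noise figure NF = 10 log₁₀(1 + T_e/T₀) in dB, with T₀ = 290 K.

F = 1 + T_e/T₀ = 1 + 29.4/290 = 1.10138
NF = 10 log₁₀(1.10138) = 0.419 dB

0.419 dB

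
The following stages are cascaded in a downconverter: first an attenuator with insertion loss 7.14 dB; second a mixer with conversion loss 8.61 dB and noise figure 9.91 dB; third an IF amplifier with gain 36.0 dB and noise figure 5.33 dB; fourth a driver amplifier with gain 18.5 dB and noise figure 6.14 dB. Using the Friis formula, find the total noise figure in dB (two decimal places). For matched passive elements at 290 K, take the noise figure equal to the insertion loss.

Convert to linear (a loss of L dB is a gain of −L dB): F_i = 10^(NF_i/10), G_i = 10^(G_i,dB/10)
  Stage 1: F_1 = 10^(7.14/10) = 5.176, G_1 = 10^(−7.14/10) = 0.1932
  Stage 2: F_2 = 10^(9.91/10) = 9.795, G_2 = 10^(−8.61/10) = 0.1377
  Stage 3: F_3 = 10^(5.33/10) = 3.412, G_3 = 10^(36.0/10) = 3981
  Stage 4: F_4 = 10^(6.14/10) = 4.111, G_4 = 10^(18.5/10) = 70.79
Friis cascade:
  F = 5.176 + (9.795 − 1)/0.1932 + (3.412 − 1)/0.02661 + (4.111 − 1)/105.9 = 141.4
NF = 10 log₁₀(141.4) = 21.50 dB

21.50 dB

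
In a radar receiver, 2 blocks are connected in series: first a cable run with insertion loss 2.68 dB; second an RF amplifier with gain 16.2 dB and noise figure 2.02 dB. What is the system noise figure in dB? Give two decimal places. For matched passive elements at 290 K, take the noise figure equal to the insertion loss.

Convert to linear (a loss of L dB is a gain of −L dB): F_i = 10^(NF_i/10), G_i = 10^(G_i,dB/10)
  Stage 1: F_1 = 10^(2.68/10) = 1.854, G_1 = 10^(−2.68/10) = 0.5395
  Stage 2: F_2 = 10^(2.02/10) = 1.592, G_2 = 10^(16.2/10) = 41.69
Friis cascade:
  F = 1.854 + (1.592 − 1)/0.5395 = 2.951
NF = 10 log₁₀(2.951) = 4.70 dB

4.70 dB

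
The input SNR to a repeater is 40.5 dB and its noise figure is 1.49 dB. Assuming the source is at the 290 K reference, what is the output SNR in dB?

By definition F = SNR_in/SNR_out, so in dB: SNR_out = SNR_in − NF
SNR_out = 40.5 − 1.49 = 39.01 dB

39.01 dB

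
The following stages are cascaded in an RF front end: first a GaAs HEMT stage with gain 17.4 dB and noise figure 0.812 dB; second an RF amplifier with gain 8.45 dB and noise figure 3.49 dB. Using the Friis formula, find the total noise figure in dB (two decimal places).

0.89 dB

Convert to linear (a loss of L dB is a gain of −L dB): F_i = 10^(NF_i/10), G_i = 10^(G_i,dB/10)
  Stage 1: F_1 = 10^(0.812/10) = 1.206, G_1 = 10^(17.4/10) = 54.95
  Stage 2: F_2 = 10^(3.49/10) = 2.234, G_2 = 10^(8.45/10) = 6.998
Friis cascade:
  F = 1.206 + (2.234 − 1)/54.95 = 1.228
NF = 10 log₁₀(1.228) = 0.89 dB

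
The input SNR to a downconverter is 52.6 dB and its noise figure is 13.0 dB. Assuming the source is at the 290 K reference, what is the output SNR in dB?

39.6 dB

By definition F = SNR_in/SNR_out, so in dB: SNR_out = SNR_in − NF
SNR_out = 52.6 − 13.0 = 39.6 dB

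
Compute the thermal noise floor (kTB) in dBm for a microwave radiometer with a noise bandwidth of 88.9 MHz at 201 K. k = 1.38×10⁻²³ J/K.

−96.1 dBm

P_n = kTB = 1.38×10⁻²³ × 201 × 8.89×10⁷ = 2.47×10⁻¹³ W
In dBm: 10 log₁₀(2.47×10⁻¹³ / 10⁻³) = −96.1 dBm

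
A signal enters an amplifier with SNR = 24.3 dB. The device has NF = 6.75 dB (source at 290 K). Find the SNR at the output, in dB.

17.55 dB

By definition F = SNR_in/SNR_out, so in dB: SNR_out = SNR_in − NF
SNR_out = 24.3 − 6.75 = 17.55 dB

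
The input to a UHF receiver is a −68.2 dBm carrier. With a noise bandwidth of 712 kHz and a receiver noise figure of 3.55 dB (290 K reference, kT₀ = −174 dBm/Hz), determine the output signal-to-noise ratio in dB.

Noise floor: N = −174 + 10 log₁₀(B) + NF
10 log₁₀(7.12×10⁵) = 58.52 dB
N = −174 + 58.52 + 3.55 = −111.93 dBm
SNR = P_sig − N = −68.2 − (−111.93) = 43.73 dB → 43.7 dB

43.7 dB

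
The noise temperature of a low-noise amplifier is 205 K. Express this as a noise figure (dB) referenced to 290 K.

F = 1 + T_e/T₀ = 1 + 205/290 = 1.7069
NF = 10 log₁₀(1.7069) = 2.32 dB

2.32 dB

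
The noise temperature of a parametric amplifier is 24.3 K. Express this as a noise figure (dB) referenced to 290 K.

F = 1 + T_e/T₀ = 1 + 24.3/290 = 1.08379
NF = 10 log₁₀(1.08379) = 0.349 dB

0.349 dB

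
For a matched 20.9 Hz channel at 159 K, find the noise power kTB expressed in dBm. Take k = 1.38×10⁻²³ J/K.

−163.4 dBm

P_n = kTB = 1.38×10⁻²³ × 159 × 2.09×10¹ = 4.59×10⁻²⁰ W
In dBm: 10 log₁₀(4.59×10⁻²⁰ / 10⁻³) = −163.4 dBm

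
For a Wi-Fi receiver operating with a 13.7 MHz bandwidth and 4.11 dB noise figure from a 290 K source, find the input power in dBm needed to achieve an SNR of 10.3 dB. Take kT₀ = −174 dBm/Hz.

Sensitivity = −174 + 10 log₁₀(B) + NF + SNR_min
= −174 + 71.37 + 4.11 + 10.3
= −88.22 dBm → −88.2 dBm

−88.2 dBm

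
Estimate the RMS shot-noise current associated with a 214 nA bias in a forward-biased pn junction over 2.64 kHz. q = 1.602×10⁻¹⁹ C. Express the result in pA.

I_n = √(2qI·B)
2qI·B = 2 × 1.602×10⁻¹⁹ × 2.14×10⁻⁷ × 2.64×10³ = 1.81×10⁻²² A²
I_n = √(1.81×10⁻²²) = 1.35×10⁻¹¹ A = 13.5 pA

13.5 pA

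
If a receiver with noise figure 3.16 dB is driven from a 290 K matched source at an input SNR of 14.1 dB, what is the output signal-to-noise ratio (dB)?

10.94 dB

By definition F = SNR_in/SNR_out, so in dB: SNR_out = SNR_in − NF
SNR_out = 14.1 − 3.16 = 10.94 dB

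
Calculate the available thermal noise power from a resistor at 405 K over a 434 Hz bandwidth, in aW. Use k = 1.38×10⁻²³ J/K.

P_n = kTB = 1.38×10⁻²³ × 405 × 4.34×10² = 2.43×10⁻¹⁸ W = 2.43 aW

2.43 aW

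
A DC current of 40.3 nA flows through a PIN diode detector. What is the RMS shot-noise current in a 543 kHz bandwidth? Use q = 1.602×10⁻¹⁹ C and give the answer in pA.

83.7 pA

I_n = √(2qI·B)
2qI·B = 2 × 1.602×10⁻¹⁹ × 4.03×10⁻⁸ × 5.43×10⁵ = 7.01×10⁻²¹ A²
I_n = √(7.01×10⁻²¹) = 8.37×10⁻¹¹ A = 83.7 pA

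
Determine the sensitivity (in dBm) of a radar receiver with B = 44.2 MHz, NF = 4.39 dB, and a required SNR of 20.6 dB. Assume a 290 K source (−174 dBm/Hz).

−72.6 dBm

Sensitivity = −174 + 10 log₁₀(B) + NF + SNR_min
= −174 + 76.45 + 4.39 + 20.6
= −72.56 dBm → −72.6 dBm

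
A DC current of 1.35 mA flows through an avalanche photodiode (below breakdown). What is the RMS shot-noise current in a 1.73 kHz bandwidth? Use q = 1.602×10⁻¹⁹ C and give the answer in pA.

865 pA

I_n = √(2qI·B)
2qI·B = 2 × 1.602×10⁻¹⁹ × 1.35×10⁻³ × 1.73×10³ = 7.48×10⁻¹⁹ A²
I_n = √(7.48×10⁻¹⁹) = 8.65×10⁻¹⁰ A = 865 pA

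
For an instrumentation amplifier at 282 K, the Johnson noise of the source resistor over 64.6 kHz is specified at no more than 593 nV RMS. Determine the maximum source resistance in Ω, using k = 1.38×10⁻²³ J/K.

Johnson–Nyquist: V_n = √(4kTRB) ⇒ R = V_n² / (4kTB)
4kTB = 4 × 1.38×10⁻²³ × 282 × 6.46×10⁴ = 1.01×10⁻¹⁵
R = (5.93×10⁻⁷)² / 1.01×10⁻¹⁵ = 3.50×10² Ω = 350 Ω

350 Ω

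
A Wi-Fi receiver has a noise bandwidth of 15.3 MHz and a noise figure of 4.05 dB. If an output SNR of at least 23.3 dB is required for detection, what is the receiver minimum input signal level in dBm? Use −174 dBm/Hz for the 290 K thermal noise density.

Sensitivity = −174 + 10 log₁₀(B) + NF + SNR_min
= −174 + 71.85 + 4.05 + 23.3
= −74.80 dBm → −74.8 dBm

−74.8 dBm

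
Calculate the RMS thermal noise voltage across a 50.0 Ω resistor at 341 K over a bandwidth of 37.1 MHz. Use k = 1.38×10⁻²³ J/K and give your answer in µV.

V_n = √(4kTRB)
4kTRB = 4 × 1.38×10⁻²³ × 341 × 5.00×10¹ × 3.71×10⁷ = 3.49×10⁻¹¹ V²
V_n = √(3.49×10⁻¹¹) = 5.91×10⁻⁶ V = 5.91 µV

5.91 µV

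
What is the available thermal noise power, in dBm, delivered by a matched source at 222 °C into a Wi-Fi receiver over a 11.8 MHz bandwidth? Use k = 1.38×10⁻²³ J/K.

T = 222 °C + 273.15 = 495.15 K
P_n = kTB = 1.38×10⁻²³ × 495.15 × 1.18×10⁷ = 8.06×10⁻¹⁴ W
In dBm: 10 log₁₀(8.06×10⁻¹⁴ / 10⁻³) = −100.9 dBm

−100.9 dBm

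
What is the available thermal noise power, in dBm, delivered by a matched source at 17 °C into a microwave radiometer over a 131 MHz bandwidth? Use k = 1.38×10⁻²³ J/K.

T = 17 °C + 273.15 = 290.15 K
P_n = kTB = 1.38×10⁻²³ × 290.15 × 1.31×10⁸ = 5.25×10⁻¹³ W
In dBm: 10 log₁₀(5.25×10⁻¹³ / 10⁻³) = −92.8 dBm

−92.8 dBm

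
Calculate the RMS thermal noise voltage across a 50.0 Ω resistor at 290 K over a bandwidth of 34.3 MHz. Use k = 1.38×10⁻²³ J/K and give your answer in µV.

V_n = √(4kTRB)
4kTRB = 4 × 1.38×10⁻²³ × 290 × 5.00×10¹ × 3.43×10⁷ = 2.75×10⁻¹¹ V²
V_n = √(2.75×10⁻¹¹) = 5.24×10⁻⁶ V = 5.24 µV

5.24 µV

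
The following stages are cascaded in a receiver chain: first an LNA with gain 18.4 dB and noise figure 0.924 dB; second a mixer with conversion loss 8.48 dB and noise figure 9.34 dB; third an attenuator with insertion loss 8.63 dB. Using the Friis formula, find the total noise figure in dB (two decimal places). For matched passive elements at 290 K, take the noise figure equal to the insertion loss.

Convert to linear (a loss of L dB is a gain of −L dB): F_i = 10^(NF_i/10), G_i = 10^(G_i,dB/10)
  Stage 1: F_1 = 10^(0.924/10) = 1.237, G_1 = 10^(18.4/10) = 69.18
  Stage 2: F_2 = 10^(9.34/10) = 8.590, G_2 = 10^(−8.48/10) = 0.1419
  Stage 3: F_3 = 10^(8.63/10) = 7.295, G_3 = 10^(−8.63/10) = 0.1371
Friis cascade:
  F = 1.237 + (8.590 − 1)/69.18 + (7.295 − 1)/9.817 = 1.988
NF = 10 log₁₀(1.988) = 2.98 dB

2.98 dB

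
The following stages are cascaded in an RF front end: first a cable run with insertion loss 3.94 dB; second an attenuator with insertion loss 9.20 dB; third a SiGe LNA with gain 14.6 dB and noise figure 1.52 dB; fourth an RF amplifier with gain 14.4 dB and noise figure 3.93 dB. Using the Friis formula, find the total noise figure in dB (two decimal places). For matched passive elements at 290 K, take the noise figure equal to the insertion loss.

14.81 dB

Convert to linear (a loss of L dB is a gain of −L dB): F_i = 10^(NF_i/10), G_i = 10^(G_i,dB/10)
  Stage 1: F_1 = 10^(3.94/10) = 2.477, G_1 = 10^(−3.94/10) = 0.4036
  Stage 2: F_2 = 10^(9.20/10) = 8.318, G_2 = 10^(−9.20/10) = 0.1202
  Stage 3: F_3 = 10^(1.52/10) = 1.419, G_3 = 10^(14.6/10) = 28.84
  Stage 4: F_4 = 10^(3.93/10) = 2.472, G_4 = 10^(14.4/10) = 27.54
Friis cascade:
  F = 2.477 + (8.318 − 1)/0.4036 + (1.419 − 1)/0.04853 + (2.472 − 1)/1.400 = 30.29
NF = 10 log₁₀(30.29) = 14.81 dB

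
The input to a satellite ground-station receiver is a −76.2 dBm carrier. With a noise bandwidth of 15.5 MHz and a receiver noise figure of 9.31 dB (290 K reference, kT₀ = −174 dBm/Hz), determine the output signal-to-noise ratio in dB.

Noise floor: N = −174 + 10 log₁₀(B) + NF
10 log₁₀(1.55×10⁷) = 71.9 dB
N = −174 + 71.9 + 9.31 = −92.79 dBm
SNR = P_sig − N = −76.2 − (−92.79) = 16.59 dB → 16.6 dB

16.6 dB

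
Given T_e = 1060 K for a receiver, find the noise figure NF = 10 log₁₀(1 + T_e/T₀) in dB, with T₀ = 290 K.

6.68 dB

F = 1 + T_e/T₀ = 1 + 1060/290 = 4.65517
NF = 10 log₁₀(4.65517) = 6.68 dB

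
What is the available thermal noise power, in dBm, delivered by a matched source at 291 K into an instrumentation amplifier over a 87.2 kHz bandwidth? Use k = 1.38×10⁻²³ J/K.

P_n = kTB = 1.38×10⁻²³ × 291 × 8.72×10⁴ = 3.50×10⁻¹⁶ W
In dBm: 10 log₁₀(3.50×10⁻¹⁶ / 10⁻³) = −124.6 dBm

−124.6 dBm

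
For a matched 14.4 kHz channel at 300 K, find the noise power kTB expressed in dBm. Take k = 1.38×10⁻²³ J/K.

−132.2 dBm

P_n = kTB = 1.38×10⁻²³ × 300 × 1.44×10⁴ = 5.96×10⁻¹⁷ W
In dBm: 10 log₁₀(5.96×10⁻¹⁷ / 10⁻³) = −132.2 dBm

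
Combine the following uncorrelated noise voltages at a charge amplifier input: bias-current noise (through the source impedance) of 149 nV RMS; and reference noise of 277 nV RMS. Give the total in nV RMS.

315 nV

Uncorrelated sources add in power (mean-square): V_tot = √(ΣV_i²)
V_tot = √[(1.49×10⁻⁷)² + (2.77×10⁻⁷)²] = 3.15×10⁻⁷ V = 315 nV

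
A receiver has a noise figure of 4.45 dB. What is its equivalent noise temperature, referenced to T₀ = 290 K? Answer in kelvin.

518 K

F = 10^(4.45/10) = 2.78612
T_e = (F − 1)·T₀ = (2.78612 − 1) × 290 = 518 K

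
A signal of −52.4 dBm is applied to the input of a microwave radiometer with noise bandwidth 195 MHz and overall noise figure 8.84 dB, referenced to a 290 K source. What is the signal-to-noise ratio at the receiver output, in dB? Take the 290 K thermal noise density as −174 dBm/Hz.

29.9 dB

Noise floor: N = −174 + 10 log₁₀(B) + NF
10 log₁₀(1.95×10⁸) = 82.9 dB
N = −174 + 82.9 + 8.84 = −82.26 dBm
SNR = P_sig − N = −52.4 − (−82.26) = 29.86 dB → 29.9 dB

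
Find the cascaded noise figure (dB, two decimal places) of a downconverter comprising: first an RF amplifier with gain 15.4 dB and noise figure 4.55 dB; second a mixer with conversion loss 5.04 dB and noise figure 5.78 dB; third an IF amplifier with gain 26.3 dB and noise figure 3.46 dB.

4.83 dB

Convert to linear (a loss of L dB is a gain of −L dB): F_i = 10^(NF_i/10), G_i = 10^(G_i,dB/10)
  Stage 1: F_1 = 10^(4.55/10) = 2.851, G_1 = 10^(15.4/10) = 34.67
  Stage 2: F_2 = 10^(5.78/10) = 3.784, G_2 = 10^(−5.04/10) = 0.3133
  Stage 3: F_3 = 10^(3.46/10) = 2.218, G_3 = 10^(26.3/10) = 426.6
Friis cascade:
  F = 2.851 + (3.784 − 1)/34.67 + (2.218 − 1)/10.86 = 3.043
NF = 10 log₁₀(3.043) = 4.83 dB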